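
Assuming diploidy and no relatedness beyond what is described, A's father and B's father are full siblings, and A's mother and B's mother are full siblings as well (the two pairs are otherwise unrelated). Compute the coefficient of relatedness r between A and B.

0.25

With two independent routes of shared ancestry, r is the sum of the two contributions.
A and B are related in two ways: first cousins through their fathers (r = 1/8) and first cousins through their mothers (r = 1/8) — i.e. double first cousins.
r = 1/8 + 1/8 = 1/4 = 0.25.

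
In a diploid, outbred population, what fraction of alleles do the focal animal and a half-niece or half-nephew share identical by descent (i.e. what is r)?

0.125

Half-aunt/uncle↔niece/nephew: one path of length 3: r = (1/2)^3 = 1/8.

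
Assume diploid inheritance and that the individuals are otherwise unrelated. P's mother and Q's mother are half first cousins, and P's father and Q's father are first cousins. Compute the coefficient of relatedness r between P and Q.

Wright's path rule: contributions from independent ancestry routes add.
P and Q are related in two ways: half second cousins through their mothers (r = 1/64) and second cousins through their fathers (r = 1/32).
r = 1/64 + 1/32 = 3/64 = 0.046875.

0.046875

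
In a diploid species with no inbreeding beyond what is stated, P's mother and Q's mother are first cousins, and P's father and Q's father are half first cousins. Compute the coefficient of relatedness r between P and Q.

Relatedness sums over independent paths through distinct common ancestors.
P and Q are related in two ways: second cousins through their mothers (r = 1/32) and half second cousins through their fathers (r = 1/64).
r = 1/32 + 1/64 = 0.046875.

0.046875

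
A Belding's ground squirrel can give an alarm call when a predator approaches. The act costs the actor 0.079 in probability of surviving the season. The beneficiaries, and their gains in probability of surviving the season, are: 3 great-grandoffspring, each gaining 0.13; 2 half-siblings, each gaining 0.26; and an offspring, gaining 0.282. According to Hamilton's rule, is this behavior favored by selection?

Hamilton's rule: the trait is favored when the sum of r·B over every recipient exceeds the actor's cost C.
r to a great-grandoffspring = 0.125 (three parent–offspring links: r = (1/2)^3 = 1/8).
r to a half-sibling = 0.25 (half-sibs share one parent — one path of length 2: r = (1/2)^2 = 1/4).
r to an offspring = 1/2 (one parent–offspring link: r = (1/2)^1 = 1/2).
Summing one r·B term per recipient: 3·0.125·0.13 + 2·0.25·0.26 + 1·0.5·0.282 = 0.31975.
0.31975 > 0.079: the indirect benefit exceeds the cost.

Yes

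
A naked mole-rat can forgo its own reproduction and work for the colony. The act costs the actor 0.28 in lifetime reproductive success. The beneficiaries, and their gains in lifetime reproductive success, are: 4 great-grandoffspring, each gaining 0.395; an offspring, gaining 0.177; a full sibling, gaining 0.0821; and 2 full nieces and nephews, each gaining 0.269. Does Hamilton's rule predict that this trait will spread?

Yes

Hamilton's rule: the trait is favored when the sum of r·B over every recipient exceeds the actor's cost C.
r to a great-grandoffspring = 1/8 (three parent–offspring links: r = (1/2)^3 = 1/8).
r to an offspring = 1/2 (one parent–offspring link: r = (1/2)^1 = 1/2).
r to a full sibling = 0.5 (full sibs share both parents — two paths of length 2: r = 2·(1/2)^2 = 1/2).
r to a full niece or nephew = 1/4 (full aunt/uncle↔niece/nephew: two paths of length 3 through the shared grandparent pair: r = 2·(1/2)^3 = 1/4).
Summing one r·B term per recipient: 4·0.125·0.395 + 1·0.5·0.177 + 1·0.5·0.0821 + 2·0.25·0.269 = 0.46155.
0.46155 > 0.28: the indirect benefit exceeds the cost.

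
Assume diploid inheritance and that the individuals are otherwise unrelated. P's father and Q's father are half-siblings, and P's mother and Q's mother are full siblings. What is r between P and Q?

Wright's path rule: contributions from independent ancestry routes add.
P and Q are related in two ways: half first cousins through their fathers (r = 1/16) and first cousins through their mothers (r = 1/8).
r = 1/16 + 1/8 = 0.1875.

0.1875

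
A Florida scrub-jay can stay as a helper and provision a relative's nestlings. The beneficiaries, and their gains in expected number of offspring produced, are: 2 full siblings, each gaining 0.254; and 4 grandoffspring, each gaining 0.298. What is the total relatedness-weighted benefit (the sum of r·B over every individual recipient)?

0.552

r to a full sibling = 0.5 (full sibs share both parents — two paths of length 2: r = 2·(1/2)^2 = 1/2).
r to a grandoffspring = 0.25 (two parent–offspring links: r = (1/2)^2 = 1/4).
Summing one r·B term per recipient: 2·0.5·0.254 + 4·0.25·0.298 = 0.552.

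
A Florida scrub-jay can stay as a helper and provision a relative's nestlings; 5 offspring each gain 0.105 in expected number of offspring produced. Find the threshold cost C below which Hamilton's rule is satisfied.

0.2625

r to an offspring = 1/2 (one parent–offspring link: r = (1/2)^1 = 1/2).
Hamilton's rule: n·r·B > C, so the trait is favored while C < n·r·B = 5·0.5·0.105 = 0.2625.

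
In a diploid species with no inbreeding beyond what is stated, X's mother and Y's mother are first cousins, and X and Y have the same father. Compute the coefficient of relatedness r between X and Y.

Relatedness sums over independent paths through distinct common ancestors.
X and Y are related in two ways: second cousins through their mothers (r = 1/32) and half-sibs through their shared father (r = 1/4).
r = 1/32 + 1/4 = 9/32 = 0.28125.

0.28125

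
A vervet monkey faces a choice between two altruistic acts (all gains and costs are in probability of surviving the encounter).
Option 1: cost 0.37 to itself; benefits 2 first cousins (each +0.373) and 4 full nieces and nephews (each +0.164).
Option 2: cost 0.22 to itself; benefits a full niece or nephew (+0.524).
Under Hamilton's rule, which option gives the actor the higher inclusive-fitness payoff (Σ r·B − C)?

Option 2

Option 1: r to a first cousin = 0.125.
Option 1: r to a full niece or nephew = 0.25.
Option 1: Σ r·B − C = (2·0.125·0.373 + 4·0.25·0.164) − 0.37 = -0.11275.
Option 2: r to a full niece or nephew = 0.25.
Option 2: Σ r·B − C = (1·0.25·0.524) − 0.22 = -0.089.
Option 2 has the higher net inclusive-fitness payoff.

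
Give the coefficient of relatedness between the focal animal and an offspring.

0.5

Each parent–offspring link contributes a factor of 1/2, and independent paths through distinct common ancestors add.
One parent–offspring link: r = (1/2)^1 = 1/2.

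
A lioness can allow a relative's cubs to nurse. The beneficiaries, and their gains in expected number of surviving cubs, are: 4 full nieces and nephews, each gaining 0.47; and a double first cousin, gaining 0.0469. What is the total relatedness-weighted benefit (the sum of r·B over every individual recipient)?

0.481725

r to a full niece or nephew = 1/4 (full aunt/uncle↔niece/nephew: two paths of length 3 through the shared grandparent pair: r = 2·(1/2)^3 = 1/4).
r to a double first cousin = 0.25 (double first cousins share both grandparent pairs — four paths of length 4: r = 4·(1/2)^4 = 1/4).
Summing one r·B term per recipient: 4·0.25·0.47 + 1·0.25·0.0469 = 0.481725.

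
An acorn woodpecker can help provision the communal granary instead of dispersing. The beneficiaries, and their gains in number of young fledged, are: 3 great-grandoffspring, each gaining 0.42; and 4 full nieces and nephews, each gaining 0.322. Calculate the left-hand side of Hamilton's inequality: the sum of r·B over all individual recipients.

r to a great-grandoffspring = 1/8 (three parent–offspring links: r = (1/2)^3 = 1/8).
r to a full niece or nephew = 0.25 (full aunt/uncle↔niece/nephew: two paths of length 3 through the shared grandparent pair: r = 2·(1/2)^3 = 1/4).
Summing one r·B term per recipient: 3·0.125·0.42 + 4·0.25·0.322 = 0.4795.

0.4795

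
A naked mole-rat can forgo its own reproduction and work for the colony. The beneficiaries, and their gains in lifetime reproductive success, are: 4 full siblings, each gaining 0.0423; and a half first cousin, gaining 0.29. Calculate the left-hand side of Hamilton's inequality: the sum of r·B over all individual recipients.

r to a full sibling = 0.5 (full sibs share both parents — two paths of length 2: r = 2·(1/2)^2 = 1/2).
r to a half first cousin = 1/16 (half first cousins share one grandparent — one path of length 4: r = (1/2)^4 = 1/16).
Summing one r·B term per recipient: 4·0.5·0.0423 + 1·0.0625·0.29 = 0.102725.

0.102725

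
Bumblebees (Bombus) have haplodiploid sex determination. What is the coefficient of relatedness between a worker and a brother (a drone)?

0.25

Her haploid brother carries none of their father's genes and a random half of their mother's genome; that half matches the maternal half of her own genome with probability 1/2: r = 1/2 · 1/2 = 1/4.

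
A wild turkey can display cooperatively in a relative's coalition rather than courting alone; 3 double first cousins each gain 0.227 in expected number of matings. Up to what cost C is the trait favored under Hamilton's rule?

r to a double first cousin = 1/4 (double first cousins share both grandparent pairs — four paths of length 4: r = 4·(1/2)^4 = 1/4).
Hamilton's rule: n·r·B > C, so the trait is favored while C < n·r·B = 3·0.25·0.227 = 0.17025.

0.17025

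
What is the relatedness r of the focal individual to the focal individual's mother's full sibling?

0.25

Each parent–offspring link contributes a factor of 1/2, and independent paths through distinct common ancestors add.
Full aunt/uncle↔niece/nephew: two paths of length 3 through the shared grandparent pair: r = 2·(1/2)^3 = 1/4.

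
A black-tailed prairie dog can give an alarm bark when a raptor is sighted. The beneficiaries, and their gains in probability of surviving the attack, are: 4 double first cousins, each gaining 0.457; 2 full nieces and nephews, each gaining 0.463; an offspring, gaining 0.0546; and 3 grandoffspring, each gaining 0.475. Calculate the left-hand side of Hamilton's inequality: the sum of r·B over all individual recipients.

1.07205

r to a double first cousin = 1/4 (double first cousins share both grandparent pairs — four paths of length 4: r = 4·(1/2)^4 = 1/4).
r to a full niece or nephew = 0.25 (full aunt/uncle↔niece/nephew: two paths of length 3 through the shared grandparent pair: r = 2·(1/2)^3 = 1/4).
r to an offspring = 1/2 (one parent–offspring link: r = (1/2)^1 = 1/2).
r to a grandoffspring = 0.25 (two parent–offspring links: r = (1/2)^2 = 1/4).
Summing one r·B term per recipient: 4·0.25·0.457 + 2·0.25·0.463 + 1·0.5·0.0546 + 3·0.25·0.475 = 1.07205.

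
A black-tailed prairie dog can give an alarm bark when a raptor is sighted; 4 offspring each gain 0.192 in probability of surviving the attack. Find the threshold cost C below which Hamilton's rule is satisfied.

0.384

r to an offspring = 1/2 (one parent–offspring link: r = (1/2)^1 = 1/2).
Hamilton's rule: n·r·B > C, so the trait is favored while C < n·r·B = 4·0.5·0.192 = 0.384.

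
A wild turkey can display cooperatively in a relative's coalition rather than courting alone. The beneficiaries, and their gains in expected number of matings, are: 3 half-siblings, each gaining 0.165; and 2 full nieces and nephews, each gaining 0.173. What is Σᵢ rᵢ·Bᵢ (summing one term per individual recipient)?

0.21025

r to a half-sibling = 0.25 (half-sibs share one parent — one path of length 2: r = (1/2)^2 = 1/4).
r to a full niece or nephew = 1/4 (full aunt/uncle↔niece/nephew: two paths of length 3 through the shared grandparent pair: r = 2·(1/2)^3 = 1/4).
Summing one r·B term per recipient: 3·0.25·0.165 + 2·0.25·0.173 = 0.21025.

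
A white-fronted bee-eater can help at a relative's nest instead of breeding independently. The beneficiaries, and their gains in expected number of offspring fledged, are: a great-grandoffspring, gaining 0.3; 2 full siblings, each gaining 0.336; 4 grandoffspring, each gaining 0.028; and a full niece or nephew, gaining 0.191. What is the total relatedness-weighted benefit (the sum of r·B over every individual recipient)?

r to a great-grandoffspring = 1/8 (three parent–offspring links: r = (1/2)^3 = 1/8).
r to a full sibling = 1/2 (full sibs share both parents — two paths of length 2: r = 2·(1/2)^2 = 1/2).
r to a grandoffspring = 0.25 (two parent–offspring links: r = (1/2)^2 = 1/4).
r to a full niece or nephew = 1/4 (full aunt/uncle↔niece/nephew: two paths of length 3 through the shared grandparent pair: r = 2·(1/2)^3 = 1/4).
Summing one r·B term per recipient: 1·0.125·0.3 + 2·0.5·0.336 + 4·0.25·0.028 + 1·0.25·0.191 = 0.44925.

0.44925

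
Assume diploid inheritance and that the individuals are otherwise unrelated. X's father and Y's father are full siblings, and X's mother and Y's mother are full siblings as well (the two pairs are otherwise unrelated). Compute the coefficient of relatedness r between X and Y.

0.25

Relatedness sums over independent paths through distinct common ancestors.
X and Y are related in two ways: first cousins through their fathers (r = 1/8) and first cousins through their mothers (r = 1/8) — i.e. double first cousins.
r = 1/8 + 1/8 = 0.25.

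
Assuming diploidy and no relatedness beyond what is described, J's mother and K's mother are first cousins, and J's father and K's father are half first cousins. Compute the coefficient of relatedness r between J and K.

0.046875

Wright's path rule: contributions from independent ancestry routes add.
J and K are related in two ways: second cousins through their mothers (r = 1/32) and half second cousins through their fathers (r = 1/64).
r = 1/32 + 1/64 = 3/64 = 0.046875.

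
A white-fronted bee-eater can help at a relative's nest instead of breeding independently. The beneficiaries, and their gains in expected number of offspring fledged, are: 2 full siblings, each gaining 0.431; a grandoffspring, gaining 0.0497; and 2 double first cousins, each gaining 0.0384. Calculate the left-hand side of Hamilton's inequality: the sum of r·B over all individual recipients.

0.462625

r to a full sibling = 0.5 (full sibs share both parents — two paths of length 2: r = 2·(1/2)^2 = 1/2).
r to a grandoffspring = 0.25 (two parent–offspring links: r = (1/2)^2 = 1/4).
r to a double first cousin = 0.25 (double first cousins share both grandparent pairs — four paths of length 4: r = 4·(1/2)^4 = 1/4).
Summing one r·B term per recipient: 2·0.5·0.431 + 1·0.25·0.0497 + 2·0.25·0.0384 = 0.462625.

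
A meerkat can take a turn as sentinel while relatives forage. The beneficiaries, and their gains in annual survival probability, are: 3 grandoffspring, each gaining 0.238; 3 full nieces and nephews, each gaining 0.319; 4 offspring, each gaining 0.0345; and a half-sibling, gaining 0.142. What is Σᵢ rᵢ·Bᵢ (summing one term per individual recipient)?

r to a grandoffspring = 0.25 (two parent–offspring links: r = (1/2)^2 = 1/4).
r to a full niece or nephew = 1/4 (full aunt/uncle↔niece/nephew: two paths of length 3 through the shared grandparent pair: r = 2·(1/2)^3 = 1/4).
r to an offspring = 0.5 (one parent–offspring link: r = (1/2)^1 = 1/2).
r to a half-sibling = 1/4 (half-sibs share one parent — one path of length 2: r = (1/2)^2 = 1/4).
Summing one r·B term per recipient: 3·0.25·0.238 + 3·0.25·0.319 + 4·0.5·0.0345 + 1·0.25·0.142 = 0.52225.

0.52225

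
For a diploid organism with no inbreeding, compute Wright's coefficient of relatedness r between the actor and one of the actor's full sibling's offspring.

Each parent–offspring link contributes a factor of 1/2, and independent paths through distinct common ancestors add.
Full aunt/uncle↔niece/nephew: two paths of length 3 through the shared grandparent pair: r = 2·(1/2)^3 = 1/4.

0.25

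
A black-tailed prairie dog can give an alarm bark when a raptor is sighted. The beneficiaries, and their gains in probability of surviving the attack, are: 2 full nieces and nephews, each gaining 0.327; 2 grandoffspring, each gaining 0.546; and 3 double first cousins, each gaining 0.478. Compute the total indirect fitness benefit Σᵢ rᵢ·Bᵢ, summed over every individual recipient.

0.795

r to a full niece or nephew = 1/4 (full aunt/uncle↔niece/nephew: two paths of length 3 through the shared grandparent pair: r = 2·(1/2)^3 = 1/4).
r to a grandoffspring = 1/4 (two parent–offspring links: r = (1/2)^2 = 1/4).
r to a double first cousin = 1/4 (double first cousins share both grandparent pairs — four paths of length 4: r = 4·(1/2)^4 = 1/4).
Summing one r·B term per recipient: 2·0.25·0.327 + 2·0.25·0.546 + 3·0.25·0.478 = 0.795.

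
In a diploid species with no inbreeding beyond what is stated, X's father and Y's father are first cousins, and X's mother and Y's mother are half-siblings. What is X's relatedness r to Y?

With two independent routes of shared ancestry, r is the sum of the two contributions.
X and Y are related in two ways: second cousins through their fathers (r = 1/32) and half first cousins through their mothers (r = 1/16).
r = 1/32 + 1/16 = 3/32 = 0.09375.

0.09375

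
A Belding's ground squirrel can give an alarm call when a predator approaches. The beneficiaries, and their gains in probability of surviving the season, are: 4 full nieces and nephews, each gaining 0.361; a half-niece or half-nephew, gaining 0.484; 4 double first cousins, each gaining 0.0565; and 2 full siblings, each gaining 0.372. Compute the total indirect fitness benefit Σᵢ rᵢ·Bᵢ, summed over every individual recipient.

r to a full niece or nephew = 0.25 (full aunt/uncle↔niece/nephew: two paths of length 3 through the shared grandparent pair: r = 2·(1/2)^3 = 1/4).
r to a half-niece or half-nephew = 0.125 (half-aunt/uncle↔niece/nephew: one path of length 3: r = (1/2)^3 = 1/8).
r to a double first cousin = 1/4 (double first cousins share both grandparent pairs — four paths of length 4: r = 4·(1/2)^4 = 1/4).
r to a full sibling = 0.5 (full sibs share both parents — two paths of length 2: r = 2·(1/2)^2 = 1/2).
Summing one r·B term per recipient: 4·0.25·0.361 + 1·0.125·0.484 + 4·0.25·0.0565 + 2·0.5·0.372 = 0.85.

0.85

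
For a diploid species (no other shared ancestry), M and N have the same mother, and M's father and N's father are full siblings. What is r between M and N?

With two independent routes of shared ancestry, r is the sum of the two contributions.
M and N are related in two ways: half-sibs through their shared mother (r = 1/4) and first cousins through their fathers (r = 1/8).
r = 1/4 + 1/8 = 0.375.

0.375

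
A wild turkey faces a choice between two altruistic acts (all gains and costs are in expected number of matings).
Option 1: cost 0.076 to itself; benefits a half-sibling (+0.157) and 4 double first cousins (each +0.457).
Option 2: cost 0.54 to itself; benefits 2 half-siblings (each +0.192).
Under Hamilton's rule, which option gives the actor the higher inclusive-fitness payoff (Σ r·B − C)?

Option 1: r to a half-sibling = 0.25.
Option 1: r to a double first cousin = 0.25.
Option 1: Σ r·B − C = (1·0.25·0.157 + 4·0.25·0.457) − 0.076 = 0.42025.
Option 2: r to a half-sibling = 0.25.
Option 2: Σ r·B − C = (2·0.25·0.192) − 0.54 = -0.444.
Option 1 has the higher net inclusive-fitness payoff.

Option 1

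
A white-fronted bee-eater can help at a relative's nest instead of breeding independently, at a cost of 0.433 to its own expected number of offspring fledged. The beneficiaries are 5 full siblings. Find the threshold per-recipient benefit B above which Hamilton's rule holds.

r to a full sibling = 1/2 (full sibs share both parents — two paths of length 2: r = 2·(1/2)^2 = 1/2).
Hamilton's rule with n recipients of equal r: n·r·B > C, so B > C/(n·r) = 0.433/(5·0.5) = 0.1732.

0.1732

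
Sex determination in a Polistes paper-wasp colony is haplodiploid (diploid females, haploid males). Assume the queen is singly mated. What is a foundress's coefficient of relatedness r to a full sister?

0.75

Haplodiploid full sisters inherit their father's entire haploid genome identically (contributing 1/2) and on average half of their mother's contribution (1/2 · 1/2 = 1/4); r = 1/2 + 1/4 = 3/4.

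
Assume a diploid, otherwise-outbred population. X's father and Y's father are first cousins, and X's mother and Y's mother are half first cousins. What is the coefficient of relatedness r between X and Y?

With two independent routes of shared ancestry, r is the sum of the two contributions.
X and Y are related in two ways: second cousins through their fathers (r = 1/32) and half second cousins through their mothers (r = 1/64).
r = 1/32 + 1/64 = 3/64 = 0.046875.

0.046875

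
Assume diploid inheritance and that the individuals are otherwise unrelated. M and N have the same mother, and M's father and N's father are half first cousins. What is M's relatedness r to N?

With two independent routes of shared ancestry, r is the sum of the two contributions.
M and N are related in two ways: half-sibs through their shared mother (r = 1/4) and half second cousins through their fathers (r = 1/64).
r = 1/4 + 1/64 = 17/64 = 0.265625.

0.265625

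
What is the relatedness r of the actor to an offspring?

0.5

One parent–offspring link: r = (1/2)^1 = 1/2.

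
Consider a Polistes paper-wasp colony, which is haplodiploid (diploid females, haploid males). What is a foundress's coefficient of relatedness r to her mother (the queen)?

One meiotic link between diploid queen and diploid daughter: r = 1/2.

0.5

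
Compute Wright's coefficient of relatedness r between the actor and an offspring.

0.5

Each parent–offspring link contributes a factor of 1/2, and independent paths through distinct common ancestors add.
One parent–offspring link: r = (1/2)^1 = 1/2.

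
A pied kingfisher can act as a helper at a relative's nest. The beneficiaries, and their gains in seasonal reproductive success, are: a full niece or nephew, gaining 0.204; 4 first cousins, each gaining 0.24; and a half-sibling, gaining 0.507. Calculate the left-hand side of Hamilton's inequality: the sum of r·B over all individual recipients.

0.29775

r to a full niece or nephew = 0.25 (full aunt/uncle↔niece/nephew: two paths of length 3 through the shared grandparent pair: r = 2·(1/2)^3 = 1/4).
r to a first cousin = 1/8 (first cousins share one grandparent pair — two paths of length 4: r = 2·(1/2)^4 = 1/8).
r to a half-sibling = 0.25 (half-sibs share one parent — one path of length 2: r = (1/2)^2 = 1/4).
Summing one r·B term per recipient: 1·0.25·0.204 + 4·0.125·0.24 + 1·0.25·0.507 = 0.29775.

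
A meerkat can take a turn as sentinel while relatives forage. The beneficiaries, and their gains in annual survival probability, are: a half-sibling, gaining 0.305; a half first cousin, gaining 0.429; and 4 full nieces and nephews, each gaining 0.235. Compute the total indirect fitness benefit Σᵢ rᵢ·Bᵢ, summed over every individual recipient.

0.3380625

r to a half-sibling = 0.25 (half-sibs share one parent — one path of length 2: r = (1/2)^2 = 1/4).
r to a half first cousin = 1/16 (half first cousins share one grandparent — one path of length 4: r = (1/2)^4 = 1/16).
r to a full niece or nephew = 0.25 (full aunt/uncle↔niece/nephew: two paths of length 3 through the shared grandparent pair: r = 2·(1/2)^3 = 1/4).
Summing one r·B term per recipient: 1·0.25·0.305 + 1·0.0625·0.429 + 4·0.25·0.235 = 0.3380625.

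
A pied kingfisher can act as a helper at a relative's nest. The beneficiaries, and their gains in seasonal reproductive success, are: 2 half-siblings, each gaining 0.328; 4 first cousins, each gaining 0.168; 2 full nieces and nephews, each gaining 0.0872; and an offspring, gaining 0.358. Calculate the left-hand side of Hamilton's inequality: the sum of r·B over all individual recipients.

r to a half-sibling = 0.25 (half-sibs share one parent — one path of length 2: r = (1/2)^2 = 1/4).
r to a first cousin = 0.125 (first cousins share one grandparent pair — two paths of length 4: r = 2·(1/2)^4 = 1/8).
r to a full niece or nephew = 0.25 (full aunt/uncle↔niece/nephew: two paths of length 3 through the shared grandparent pair: r = 2·(1/2)^3 = 1/4).
r to an offspring = 1/2 (one parent–offspring link: r = (1/2)^1 = 1/2).
Summing one r·B term per recipient: 2·0.25·0.328 + 4·0.125·0.168 + 2·0.25·0.0872 + 1·0.5·0.358 = 0.4706.

0.4706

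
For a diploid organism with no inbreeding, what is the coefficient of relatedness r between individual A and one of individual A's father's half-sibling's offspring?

0.0625

Each parent–offspring link contributes a factor of 1/2, and independent paths through distinct common ancestors add.
Half first cousins share one grandparent — one path of length 4: r = (1/2)^4 = 1/16.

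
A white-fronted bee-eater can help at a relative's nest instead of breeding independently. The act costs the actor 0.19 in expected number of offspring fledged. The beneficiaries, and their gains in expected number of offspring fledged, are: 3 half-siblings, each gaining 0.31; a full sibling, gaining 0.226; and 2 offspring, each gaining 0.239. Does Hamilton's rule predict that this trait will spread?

Yes

Hamilton's rule: the trait is favored when the sum of r·B over every recipient exceeds the actor's cost C.
r to a half-sibling = 0.25 (half-sibs share one parent — one path of length 2: r = (1/2)^2 = 1/4).
r to a full sibling = 0.5 (full sibs share both parents — two paths of length 2: r = 2·(1/2)^2 = 1/2).
r to an offspring = 0.5 (one parent–offspring link: r = (1/2)^1 = 1/2).
Summing one r·B term per recipient: 3·0.25·0.31 + 1·0.5·0.226 + 2·0.5·0.239 = 0.5845.
0.5845 > 0.19: the indirect benefit exceeds the cost.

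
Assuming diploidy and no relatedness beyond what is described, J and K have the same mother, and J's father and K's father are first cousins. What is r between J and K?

0.28125

Relatedness sums over independent paths through distinct common ancestors.
J and K are related in two ways: half-sibs through their shared mother (r = 1/4) and second cousins through their fathers (r = 1/32).
r = 1/4 + 1/32 = 0.28125.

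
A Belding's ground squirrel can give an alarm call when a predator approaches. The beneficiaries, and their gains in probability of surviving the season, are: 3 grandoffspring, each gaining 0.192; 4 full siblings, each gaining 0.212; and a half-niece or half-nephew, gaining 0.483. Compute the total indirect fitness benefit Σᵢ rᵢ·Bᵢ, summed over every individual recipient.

0.628375

r to a grandoffspring = 0.25 (two parent–offspring links: r = (1/2)^2 = 1/4).
r to a full sibling = 1/2 (full sibs share both parents — two paths of length 2: r = 2·(1/2)^2 = 1/2).
r to a half-niece or half-nephew = 1/8 (half-aunt/uncle↔niece/nephew: one path of length 3: r = (1/2)^3 = 1/8).
Summing one r·B term per recipient: 3·0.25·0.192 + 4·0.5·0.212 + 1·0.125·0.483 = 0.628375.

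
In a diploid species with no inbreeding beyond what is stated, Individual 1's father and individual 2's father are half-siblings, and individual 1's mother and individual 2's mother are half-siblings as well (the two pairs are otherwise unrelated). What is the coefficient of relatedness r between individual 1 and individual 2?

0.125

Wright's path rule: contributions from independent ancestry routes add.
Individual 1 and individual 2 are related in two ways: half first cousins through their fathers (r = 1/16) and half first cousins through their mothers (r = 1/16).
r = 1/16 + 1/16 = 0.125.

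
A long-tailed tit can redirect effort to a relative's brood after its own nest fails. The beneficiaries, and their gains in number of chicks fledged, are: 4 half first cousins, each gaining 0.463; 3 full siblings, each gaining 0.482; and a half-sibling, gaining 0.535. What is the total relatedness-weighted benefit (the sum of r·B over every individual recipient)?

0.9725

r to a half first cousin = 1/16 (half first cousins share one grandparent — one path of length 4: r = (1/2)^4 = 1/16).
r to a full sibling = 1/2 (full sibs share both parents — two paths of length 2: r = 2·(1/2)^2 = 1/2).
r to a half-sibling = 0.25 (half-sibs share one parent — one path of length 2: r = (1/2)^2 = 1/4).
Summing one r·B term per recipient: 4·0.0625·0.463 + 3·0.5·0.482 + 1·0.25·0.535 = 0.9725.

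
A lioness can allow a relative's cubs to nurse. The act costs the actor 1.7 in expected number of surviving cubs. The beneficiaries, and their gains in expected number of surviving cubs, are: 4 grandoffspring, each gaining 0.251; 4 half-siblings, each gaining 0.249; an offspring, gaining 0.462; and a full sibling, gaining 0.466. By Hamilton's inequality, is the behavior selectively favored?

Hamilton's rule: the trait is favored when the sum of r·B over every recipient exceeds the actor's cost C.
r to a grandoffspring = 1/4 (two parent–offspring links: r = (1/2)^2 = 1/4).
r to a half-sibling = 1/4 (half-sibs share one parent — one path of length 2: r = (1/2)^2 = 1/4).
r to an offspring = 0.5 (one parent–offspring link: r = (1/2)^1 = 1/2).
r to a full sibling = 1/2 (full sibs share both parents — two paths of length 2: r = 2·(1/2)^2 = 1/2).
Summing one r·B term per recipient: 4·0.25·0.251 + 4·0.25·0.249 + 1·0.5·0.462 + 1·0.5·0.466 = 0.964.
0.964 < 1.7: the indirect benefit is less than the cost.

No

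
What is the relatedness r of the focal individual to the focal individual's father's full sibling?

Each parent–offspring link contributes a factor of 1/2, and independent paths through distinct common ancestors add.
Full aunt/uncle↔niece/nephew: two paths of length 3 through the shared grandparent pair: r = 2·(1/2)^3 = 1/4.

0.25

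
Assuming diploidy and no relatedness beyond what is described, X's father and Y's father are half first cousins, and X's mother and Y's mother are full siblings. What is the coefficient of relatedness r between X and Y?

Relatedness sums over independent paths through distinct common ancestors.
X and Y are related in two ways: half second cousins through their fathers (r = 1/64) and first cousins through their mothers (r = 1/8).
r = 1/64 + 1/8 = 0.140625.

0.140625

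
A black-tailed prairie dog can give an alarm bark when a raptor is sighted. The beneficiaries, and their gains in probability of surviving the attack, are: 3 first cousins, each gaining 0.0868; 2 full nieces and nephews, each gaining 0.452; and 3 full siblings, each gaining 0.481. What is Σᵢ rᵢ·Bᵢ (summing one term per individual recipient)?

0.98005

r to a first cousin = 0.125 (first cousins share one grandparent pair — two paths of length 4: r = 2·(1/2)^4 = 1/8).
r to a full niece or nephew = 0.25 (full aunt/uncle↔niece/nephew: two paths of length 3 through the shared grandparent pair: r = 2·(1/2)^3 = 1/4).
r to a full sibling = 1/2 (full sibs share both parents — two paths of length 2: r = 2·(1/2)^2 = 1/2).
Summing one r·B term per recipient: 3·0.125·0.0868 + 2·0.25·0.452 + 3·0.5·0.481 = 0.98005.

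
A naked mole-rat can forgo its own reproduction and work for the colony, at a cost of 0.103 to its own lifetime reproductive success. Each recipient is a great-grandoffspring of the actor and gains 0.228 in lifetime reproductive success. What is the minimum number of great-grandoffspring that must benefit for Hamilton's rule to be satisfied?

4

r to a great-grandoffspring = 1/8 (three parent–offspring links: r = (1/2)^3 = 1/8).
Hamilton's rule: n·r·B > C  ⇒  n > C/(r·B) = 0.103/(0.125·0.228) = 3.614.
The smallest integer exceeding 3.614 is 4.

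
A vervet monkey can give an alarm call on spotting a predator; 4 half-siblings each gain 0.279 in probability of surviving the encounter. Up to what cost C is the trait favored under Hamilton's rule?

r to a half-sibling = 1/4 (half-sibs share one parent — one path of length 2: r = (1/2)^2 = 1/4).
Hamilton's rule: n·r·B > C, so the trait is favored while C < n·r·B = 4·0.25·0.279 = 0.279.

0.279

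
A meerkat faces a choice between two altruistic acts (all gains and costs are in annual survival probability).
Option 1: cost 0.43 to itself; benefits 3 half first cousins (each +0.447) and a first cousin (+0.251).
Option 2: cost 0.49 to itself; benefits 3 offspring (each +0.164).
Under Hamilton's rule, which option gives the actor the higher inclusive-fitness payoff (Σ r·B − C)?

Option 2

Option 1: r to a half first cousin = 0.0625.
Option 1: r to a first cousin = 0.125.
Option 1: Σ r·B − C = (3·0.0625·0.447 + 1·0.125·0.251) − 0.43 = -0.3148125.
Option 2: r to an offspring = 0.5.
Option 2: Σ r·B − C = (3·0.5·0.164) − 0.49 = -0.244.
Option 2 has the higher net inclusive-fitness payoff.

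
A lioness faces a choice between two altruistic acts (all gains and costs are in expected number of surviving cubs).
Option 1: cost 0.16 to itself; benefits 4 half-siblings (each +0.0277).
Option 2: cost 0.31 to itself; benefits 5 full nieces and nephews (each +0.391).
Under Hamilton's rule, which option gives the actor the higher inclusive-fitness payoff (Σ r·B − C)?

Option 2

Option 1: r to a half-sibling = 0.25.
Option 1: Σ r·B − C = (4·0.25·0.0277) − 0.16 = -0.1323.
Option 2: r to a full niece or nephew = 0.25.
Option 2: Σ r·B − C = (5·0.25·0.391) − 0.31 = 0.17875.
Option 2 has the higher net inclusive-fitness payoff.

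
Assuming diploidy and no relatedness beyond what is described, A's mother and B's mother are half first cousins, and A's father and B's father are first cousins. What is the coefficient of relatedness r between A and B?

Independent pedigree routes through distinct common ancestors add.
A and B are related in two ways: half second cousins through their mothers (r = 1/64) and second cousins through their fathers (r = 1/32).
r = 1/64 + 1/32 = 0.046875.

0.046875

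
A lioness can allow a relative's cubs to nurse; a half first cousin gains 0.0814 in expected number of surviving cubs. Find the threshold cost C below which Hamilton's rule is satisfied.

0.0050875

r to a half first cousin = 0.0625 (half first cousins share one grandparent — one path of length 4: r = (1/2)^4 = 1/16).
Hamilton's rule: n·r·B > C, so the trait is favored while C < n·r·B = 1·0.0625·0.0814 = 0.0050875.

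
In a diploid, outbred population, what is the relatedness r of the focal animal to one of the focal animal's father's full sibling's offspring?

Each parent–offspring link contributes a factor of 1/2, and independent paths through distinct common ancestors add.
First cousins share one grandparent pair — two paths of length 4: r = 2·(1/2)^4 = 1/8.

0.125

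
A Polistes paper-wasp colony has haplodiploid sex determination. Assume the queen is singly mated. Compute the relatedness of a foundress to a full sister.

0.75

Haplodiploid full sisters inherit their father's entire haploid genome identically (contributing 1/2) and on average half of their mother's contribution (1/2 · 1/2 = 1/4); r = 1/2 + 1/4 = 3/4.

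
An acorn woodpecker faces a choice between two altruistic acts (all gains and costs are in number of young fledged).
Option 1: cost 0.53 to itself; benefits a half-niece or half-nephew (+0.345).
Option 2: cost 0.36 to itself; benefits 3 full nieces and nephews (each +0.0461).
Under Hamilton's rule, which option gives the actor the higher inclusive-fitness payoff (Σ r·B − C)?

Option 1: r to a half-niece or half-nephew = 0.125.
Option 1: Σ r·B − C = (1·0.125·0.345) − 0.53 = -0.486875.
Option 2: r to a full niece or nephew = 0.25.
Option 2: Σ r·B − C = (3·0.25·0.0461) − 0.36 = -0.325425.
Option 2 has the higher net inclusive-fitness payoff.

Option 2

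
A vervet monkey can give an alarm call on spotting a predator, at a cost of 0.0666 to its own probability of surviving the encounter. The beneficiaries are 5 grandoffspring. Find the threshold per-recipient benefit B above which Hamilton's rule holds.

0.0533

r to a grandoffspring = 1/4 (two parent–offspring links: r = (1/2)^2 = 1/4).
Hamilton's rule with n recipients of equal r: n·r·B > C, so B > C/(n·r) = 0.0666/(5·0.25) = 0.0533.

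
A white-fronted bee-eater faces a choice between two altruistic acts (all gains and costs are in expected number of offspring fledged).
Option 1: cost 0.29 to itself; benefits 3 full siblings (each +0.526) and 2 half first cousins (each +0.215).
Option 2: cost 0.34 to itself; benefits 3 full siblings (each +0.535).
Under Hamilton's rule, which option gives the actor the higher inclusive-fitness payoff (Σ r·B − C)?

Option 1

Option 1: r to a full sibling = 0.5.
Option 1: r to a half first cousin = 0.0625.
Option 1: Σ r·B − C = (3·0.5·0.526 + 2·0.0625·0.215) − 0.29 = 0.525875.
Option 2: r to a full sibling = 0.5.
Option 2: Σ r·B − C = (3·0.5·0.535) − 0.34 = 0.4625.
Option 1 has the higher net inclusive-fitness payoff.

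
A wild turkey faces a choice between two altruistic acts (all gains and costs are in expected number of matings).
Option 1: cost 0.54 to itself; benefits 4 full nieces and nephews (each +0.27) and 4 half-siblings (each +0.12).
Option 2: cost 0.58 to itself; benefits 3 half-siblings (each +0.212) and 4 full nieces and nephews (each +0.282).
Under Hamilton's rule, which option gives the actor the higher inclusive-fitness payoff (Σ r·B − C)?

Option 2

Option 1: r to a full niece or nephew = 0.25.
Option 1: r to a half-sibling = 0.25.
Option 1: Σ r·B − C = (4·0.25·0.27 + 4·0.25·0.12) − 0.54 = -0.15.
Option 2: r to a half-sibling = 0.25.
Option 2: r to a full niece or nephew = 0.25.
Option 2: Σ r·B − C = (3·0.25·0.212 + 4·0.25·0.282) − 0.58 = -0.139.
Option 2 has the higher net inclusive-fitness payoff.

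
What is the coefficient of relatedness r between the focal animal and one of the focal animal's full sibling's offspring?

Each parent–offspring link contributes a factor of 1/2, and independent paths through distinct common ancestors add.
Full aunt/uncle↔niece/nephew: two paths of length 3 through the shared grandparent pair: r = 2·(1/2)^3 = 1/4.

0.25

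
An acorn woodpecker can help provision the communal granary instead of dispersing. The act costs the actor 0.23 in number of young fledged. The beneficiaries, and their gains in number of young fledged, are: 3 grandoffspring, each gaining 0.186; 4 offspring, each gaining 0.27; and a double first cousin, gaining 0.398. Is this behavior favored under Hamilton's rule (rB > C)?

Yes

Hamilton's rule: the trait is favored when the sum of r·B over every recipient exceeds the actor's cost C.
r to a grandoffspring = 0.25 (two parent–offspring links: r = (1/2)^2 = 1/4).
r to an offspring = 0.5 (one parent–offspring link: r = (1/2)^1 = 1/2).
r to a double first cousin = 1/4 (double first cousins share both grandparent pairs — four paths of length 4: r = 4·(1/2)^4 = 1/4).
Summing one r·B term per recipient: 3·0.25·0.186 + 4·0.5·0.27 + 1·0.25·0.398 = 0.779.
0.779 > 0.23: the indirect benefit exceeds the cost.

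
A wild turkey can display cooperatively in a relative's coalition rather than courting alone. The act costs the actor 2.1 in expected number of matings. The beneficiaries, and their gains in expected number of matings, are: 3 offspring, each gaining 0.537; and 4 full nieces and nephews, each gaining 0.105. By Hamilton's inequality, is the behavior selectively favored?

No

Hamilton's rule: the trait is favored when the sum of r·B over every recipient exceeds the actor's cost C.
r to an offspring = 0.5 (one parent–offspring link: r = (1/2)^1 = 1/2).
r to a full niece or nephew = 0.25 (full aunt/uncle↔niece/nephew: two paths of length 3 through the shared grandparent pair: r = 2·(1/2)^3 = 1/4).
Summing one r·B term per recipient: 3·0.5·0.537 + 4·0.25·0.105 = 0.9105.
0.9105 < 2.1: the indirect benefit is less than the cost.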